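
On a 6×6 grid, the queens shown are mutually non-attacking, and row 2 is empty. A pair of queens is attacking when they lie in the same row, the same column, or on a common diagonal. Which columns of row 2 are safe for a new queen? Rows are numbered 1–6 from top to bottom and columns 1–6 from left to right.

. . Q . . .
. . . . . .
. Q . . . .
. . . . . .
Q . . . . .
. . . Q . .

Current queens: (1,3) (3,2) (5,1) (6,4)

columns 5, 6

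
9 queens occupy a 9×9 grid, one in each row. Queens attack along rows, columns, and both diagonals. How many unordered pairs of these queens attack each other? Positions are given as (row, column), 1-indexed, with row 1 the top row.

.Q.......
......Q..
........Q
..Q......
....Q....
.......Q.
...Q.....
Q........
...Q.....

2

Same column: (7,4)–(9,4) (column 4).
Same diagonal: (2,7)–(8,1) (|2−8| = |7−1| = 6).
Total attacking pairs: 2.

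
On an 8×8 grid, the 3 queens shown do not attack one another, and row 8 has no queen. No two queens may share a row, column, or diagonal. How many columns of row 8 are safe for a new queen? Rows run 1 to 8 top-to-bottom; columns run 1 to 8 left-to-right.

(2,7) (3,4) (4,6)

(2,7) attacks row 8 at column 7 and diagonals 1.
(3,4) attacks row 8 at column 4.
(4,6) attacks row 8 at column 6 and diagonals 2.
Attacked columns: {1, 2, 4, 6, 7}. Safe: {3, 5, 8}.

3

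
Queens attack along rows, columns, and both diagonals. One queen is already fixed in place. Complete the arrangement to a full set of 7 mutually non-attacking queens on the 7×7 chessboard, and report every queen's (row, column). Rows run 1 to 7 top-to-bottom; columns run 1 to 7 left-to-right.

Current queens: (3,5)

Row 1: attacked by (3,5)→{3,5,7}. Safe: 1, 2, 4, 6. Place at column 4.
Row 2: attacked by (1,4)→{3,4,5}; (3,5)→{4,5,6}. Safe: 1, 2, 7. Place at column 7.
Row 4: attacked by (1,4)→{1,4,7}; (2,7)→{5,7}; (3,5)→{4,5,6}. Safe: 2, 3. Place at column 2.
Row 5: attacked by (1,4)→{4}; (2,7)→{4,7}; (3,5)→{3,5,7}; (4,2)→{1,2,3}. Safe: 6. Place at column 6.
Row 6: attacked by (1,4)→{4}; (2,7)→{3,7}; (3,5)→{2,5}; (4,2)→{2,4}; (5,6)→{5,6,7}. Safe: 1. Place at column 1.
Row 7: attacked by (1,4)→{4}; (2,7)→{2,7}; (3,5)→{1,5}; (4,2)→{2,5}; (5,6)→{4,6}; (6,1)→{1,2}. Safe: 3. Place at column 3.
Columns [4, 7, 5, 2, 6, 1, 3], r−c [-3, -5, -2, 2, -1, 5, 4], r+c [5, 9, 8, 6, 11, 7, 10] are all distinct, so no two queens attack.

(1,4) (2,7) (3,5) (4,2) (5,6) (6,1) (7,3)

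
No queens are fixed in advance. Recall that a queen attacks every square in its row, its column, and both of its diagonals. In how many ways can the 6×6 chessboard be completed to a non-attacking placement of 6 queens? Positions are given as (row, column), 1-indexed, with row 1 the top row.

Branch on row 1: col 1 → 0; col 2 → 1; col 3 → 1; col 4 → 1; col 5 → 1; col 6 → 0.
Sum: 0 + 1 + 1 + 1 + 1 + 0 = 4.
(This is the classic 6-queens count.)

4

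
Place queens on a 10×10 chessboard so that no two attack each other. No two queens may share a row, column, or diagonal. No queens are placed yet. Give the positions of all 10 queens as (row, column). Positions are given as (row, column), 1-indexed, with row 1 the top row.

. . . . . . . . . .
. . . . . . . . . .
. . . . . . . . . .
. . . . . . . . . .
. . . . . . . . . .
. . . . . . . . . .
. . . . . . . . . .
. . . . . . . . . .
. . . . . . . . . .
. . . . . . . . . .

Row 1: Safe: 1, 2, 3, 4, 5, 6, 7, 8, 9, 10. Place at column 7.
Row 2: attacked by (1,7)→{6,7,8}. Safe: 1, 2, 3, 4, 5, 9, 10. Place at column 10.
Row 3: attacked by (1,7)→{5,7,9}; (2,10)→{9,10}. Safe: 1, 2, 3, 4, 6, 8. Place at column 6.
Row 4: attacked by (1,7)→{4,7,10}; (2,10)→{8,10}; (3,6)→{5,6,7}. Safe: 1, 2, 3, 9. Place at column 3.
Row 5: attacked by (1,7)→{3,7}; (2,10)→{7,10}; (3,6)→{4,6,8}; (4,3)→{2,3,4}. Safe: 1, 5, 9. Place at column 1.
Row 6: attacked by (1,7)→{2,7}; (2,10)→{6,10}; (3,6)→{3,6,9}; (4,3)→{1,3,5}; (5,1)→{1,2}. Safe: 4, 8. Place at column 8.
Row 7: attacked by (1,7)→{1,7}; (2,10)→{5,10}; (3,6)→{2,6,10}; (4,3)→{3,6}; (5,1)→{1,3}; (6,8)→{7,8,9}. Safe: 4. Place at column 4.
Row 8: attacked by (1,7)→{7}; (2,10)→{4,10}; (3,6)→{1,6}; (4,3)→{3,7}; (5,1)→{1,4}; (6,8)→{6,8,10}; (7,4)→{3,4,5}. Safe: 2, 9. Place at column 2.
Row 9: attacked by (1,7)→{7}; (2,10)→{3,10}; (3,6)→{6}; (4,3)→{3,8}; (5,1)→{1,5}; (6,8)→{5,8}; (7,4)→{2,4,6}; (8,2)→{1,2,3}. Safe: 9. Place at column 9.
Row 10: attacked by (1,7)→{7}; (2,10)→{2,10}; (3,6)→{6}; (4,3)→{3,9}; (5,1)→{1,6}; (6,8)→{4,8}; (7,4)→{1,4,7}; (8,2)→{2,4}; (9,9)→{8,9,10}. Safe: 5. Place at column 5.
Columns [7, 10, 6, 3, 1, 8, 4, 2, 9, 5], r−c [-6, -8, -3, 1, 4, -2, 3, 6, 0, 5], r+c [8, 12, 9, 7, 6, 14, 11, 10, 18, 15] are all distinct, so no two queens attack.

(1,7) (2,10) (3,6) (4,3) (5,1) (6,8) (7,4) (8,2) (9,9) (10,5)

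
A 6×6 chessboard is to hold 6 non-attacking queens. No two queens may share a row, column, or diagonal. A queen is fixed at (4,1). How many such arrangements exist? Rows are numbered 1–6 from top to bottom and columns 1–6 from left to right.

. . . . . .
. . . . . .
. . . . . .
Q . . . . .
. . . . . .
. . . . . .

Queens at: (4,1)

1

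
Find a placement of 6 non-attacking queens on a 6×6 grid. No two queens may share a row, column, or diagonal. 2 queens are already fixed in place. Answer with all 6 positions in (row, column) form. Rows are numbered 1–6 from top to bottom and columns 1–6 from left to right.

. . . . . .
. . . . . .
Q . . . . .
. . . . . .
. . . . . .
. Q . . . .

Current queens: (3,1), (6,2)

Row 1: attacked by (3,1)→{1,3}; (6,2)→{2}. Safe: 4, 5, 6. Place at column 5.
Row 2: attacked by (1,5)→{4,5,6}; (3,1)→{1,2}; (6,2)→{2,6}. Safe: 3. Place at column 3.
Row 4: attacked by (1,5)→{2,5}; (2,3)→{1,3,5}; (3,1)→{1,2}; (6,2)→{2,4}. Safe: 6. Place at column 6.
Row 5: attacked by (1,5)→{1,5}; (2,3)→{3,6}; (3,1)→{1,3}; (4,6)→{5,6}; (6,2)→{1,2,3}. Safe: 4. Place at column 4.
Columns [5, 3, 1, 6, 4, 2], r−c [-4, -1, 2, -2, 1, 4], r+c [6, 5, 4, 10, 9, 8] are all distinct, so no two queens attack.

(1,5) (2,3) (3,1) (4,6) (5,4) (6,2)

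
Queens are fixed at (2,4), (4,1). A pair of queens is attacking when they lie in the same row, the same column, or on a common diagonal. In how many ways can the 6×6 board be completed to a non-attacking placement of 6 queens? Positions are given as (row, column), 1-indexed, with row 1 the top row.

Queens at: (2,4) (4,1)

Branch on row 1: col 2 → 1; col 6 → 0.
Sum: 1 + 0 = 1.

1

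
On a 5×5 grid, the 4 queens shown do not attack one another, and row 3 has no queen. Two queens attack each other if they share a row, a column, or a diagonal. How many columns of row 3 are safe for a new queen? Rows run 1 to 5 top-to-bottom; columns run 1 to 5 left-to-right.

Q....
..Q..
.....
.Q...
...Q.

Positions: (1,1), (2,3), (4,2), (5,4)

(1,1) attacks row 3 at column 1 and diagonals 3.
(2,3) attacks row 3 at column 3 and diagonals 2, 4.
(4,2) attacks row 3 at column 2 and diagonals 1, 3.
(5,4) attacks row 3 at column 4 and diagonals 2.
Attacked columns: {1, 2, 3, 4}. Safe: {5}.

1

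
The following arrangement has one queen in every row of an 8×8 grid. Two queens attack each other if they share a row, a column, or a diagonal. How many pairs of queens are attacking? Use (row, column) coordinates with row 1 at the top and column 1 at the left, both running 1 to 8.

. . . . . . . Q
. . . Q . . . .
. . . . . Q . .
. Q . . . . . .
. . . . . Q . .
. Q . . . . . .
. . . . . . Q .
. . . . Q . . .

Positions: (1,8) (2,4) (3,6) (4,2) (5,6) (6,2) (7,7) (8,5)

4

Same column: (3,6)–(5,6) (column 6); (4,2)–(6,2) (column 2).
Same diagonal: (1,8)–(3,6) (|1−3| = |8−6| = 2); (2,4)–(4,2) (|2−4| = |4−2| = 2).
Total attacking pairs: 4.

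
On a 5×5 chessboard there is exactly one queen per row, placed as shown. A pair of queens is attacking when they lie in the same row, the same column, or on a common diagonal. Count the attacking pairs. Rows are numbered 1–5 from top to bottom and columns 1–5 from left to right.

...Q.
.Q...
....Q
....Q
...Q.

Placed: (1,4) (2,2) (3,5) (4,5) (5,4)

Same column: (1,4)–(5,4) (column 4); (3,5)–(4,5) (column 5).
Same diagonal: (4,5)–(5,4) (|4−5| = |5−4| = 1).
Total attacking pairs: 3.

3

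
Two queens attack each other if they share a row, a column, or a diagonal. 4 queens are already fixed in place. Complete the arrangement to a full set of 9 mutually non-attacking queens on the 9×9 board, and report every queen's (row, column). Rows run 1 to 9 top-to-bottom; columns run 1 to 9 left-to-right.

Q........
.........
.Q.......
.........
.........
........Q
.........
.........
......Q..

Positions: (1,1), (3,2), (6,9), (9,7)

(1,1) (2,4) (3,2) (4,8) (5,6) (6,9) (7,3) (8,5) (9,7)

Row 2: attacked by (1,1)→{1,2}; (3,2)→{1,2,3}; (6,9)→{5,9}; (9,7)→{7}. Safe: 4, 6, 8. Place at column 4.
Row 4: attacked by (1,1)→{1,4}; (2,4)→{2,4,6}; (3,2)→{1,2,3}; (6,9)→{7,9}; (9,7)→{2,7}. Safe: 5, 8. Place at column 8.
Row 5: attacked by (1,1)→{1,5}; (2,4)→{1,4,7}; (3,2)→{2,4}; (4,8)→{7,8,9}; (6,9)→{8,9}; (9,7)→{3,7}. Safe: 6. Place at column 6.
Row 7: attacked by (1,1)→{1,7}; (2,4)→{4,9}; (3,2)→{2,6}; (4,8)→{5,8}; (5,6)→{4,6,8}; (6,9)→{8,9}; (9,7)→{5,7,9}. Safe: 3. Place at column 3.
Row 8: attacked by (1,1)→{1,8}; (2,4)→{4}; (3,2)→{2,7}; (4,8)→{4,8}; (5,6)→{3,6,9}; (6,9)→{7,9}; (7,3)→{2,3,4}; (9,7)→{6,7,8}. Safe: 5. Place at column 5.
Columns [1, 4, 2, 8, 6, 9, 3, 5, 7], r−c [0, -2, 1, -4, -1, -3, 4, 3, 2], r+c [2, 6, 5, 12, 11, 15, 10, 13, 16] are all distinct, so no two queens attack.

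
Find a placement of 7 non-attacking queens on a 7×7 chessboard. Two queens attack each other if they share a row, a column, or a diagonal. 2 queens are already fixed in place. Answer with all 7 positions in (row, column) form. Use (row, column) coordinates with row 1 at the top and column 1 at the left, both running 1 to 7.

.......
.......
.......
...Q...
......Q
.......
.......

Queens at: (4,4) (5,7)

Row 1: attacked by (4,4)→{1,4,7}; (5,7)→{3,7}. Safe: 2, 5, 6. Place at column 2.
Row 2: attacked by (1,2)→{1,2,3}; (4,4)→{2,4,6}; (5,7)→{4,7}. Safe: 5. Place at column 5.
Row 3: attacked by (1,2)→{2,4}; (2,5)→{4,5,6}; (4,4)→{3,4,5}; (5,7)→{5,7}. Safe: 1. Place at column 1.
Row 6: attacked by (1,2)→{2,7}; (2,5)→{1,5}; (3,1)→{1,4}; (4,4)→{2,4,6}; (5,7)→{6,7}. Safe: 3. Place at column 3.
Row 7: attacked by (1,2)→{2}; (2,5)→{5}; (3,1)→{1,5}; (4,4)→{1,4,7}; (5,7)→{5,7}; (6,3)→{2,3,4}. Safe: 6. Place at column 6.
Columns [2, 5, 1, 4, 7, 3, 6], r−c [-1, -3, 2, 0, -2, 3, 1], r+c [3, 7, 4, 8, 12, 9, 13] are all distinct, so no two queens attack.

(1,2) (2,5) (3,1) (4,4) (5,7) (6,3) (7,6)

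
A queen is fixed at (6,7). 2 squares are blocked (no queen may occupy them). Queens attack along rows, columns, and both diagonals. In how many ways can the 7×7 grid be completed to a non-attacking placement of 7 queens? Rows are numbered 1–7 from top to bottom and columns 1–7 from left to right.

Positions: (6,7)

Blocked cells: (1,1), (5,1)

Branch on row 1: col 3 → 2; col 4 → 2; col 5 → 1; col 6 → 1.
Sum: 2 + 2 + 1 + 1 = 6.

6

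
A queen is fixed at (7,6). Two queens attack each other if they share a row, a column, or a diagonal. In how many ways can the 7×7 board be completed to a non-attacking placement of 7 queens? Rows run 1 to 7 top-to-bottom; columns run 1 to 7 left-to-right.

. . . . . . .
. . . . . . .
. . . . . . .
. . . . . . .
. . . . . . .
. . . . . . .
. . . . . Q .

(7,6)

7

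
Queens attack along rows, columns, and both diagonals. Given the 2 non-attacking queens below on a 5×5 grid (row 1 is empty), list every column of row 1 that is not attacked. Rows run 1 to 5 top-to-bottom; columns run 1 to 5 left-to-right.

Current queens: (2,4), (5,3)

(2,4) attacks row 1 at column 4 and diagonals 3, 5.
(5,3) attacks row 1 at column 3.
Attacked columns: {3, 4, 5}. Safe: {1, 2}.

columns 1, 2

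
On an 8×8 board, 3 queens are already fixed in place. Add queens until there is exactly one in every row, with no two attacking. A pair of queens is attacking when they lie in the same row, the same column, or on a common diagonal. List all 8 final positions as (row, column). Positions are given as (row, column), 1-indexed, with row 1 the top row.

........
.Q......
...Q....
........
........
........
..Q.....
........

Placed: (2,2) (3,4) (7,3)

(1,7) (2,2) (3,4) (4,1) (5,8) (6,5) (7,3) (8,6)

Row 1: attacked by (2,2)→{1,2,3}; (3,4)→{2,4,6}; (7,3)→{3}. Safe: 5, 7, 8. Place at column 7.
Row 4: attacked by (1,7)→{4,7}; (2,2)→{2,4}; (3,4)→{3,4,5}; (7,3)→{3,6}. Safe: 1, 8. Place at column 1.
Row 5: attacked by (1,7)→{3,7}; (2,2)→{2,5}; (3,4)→{2,4,6}; (4,1)→{1,2}; (7,3)→{1,3,5}. Safe: 8. Place at column 8.
Row 6: attacked by (1,7)→{2,7}; (2,2)→{2,6}; (3,4)→{1,4,7}; (4,1)→{1,3}; (5,8)→{7,8}; (7,3)→{2,3,4}. Safe: 5. Place at column 5.
Row 8: attacked by (1,7)→{7}; (2,2)→{2,8}; (3,4)→{4}; (4,1)→{1,5}; (5,8)→{5,8}; (6,5)→{3,5,7}; (7,3)→{2,3,4}. Safe: 6. Place at column 6.
Columns [7, 2, 4, 1, 8, 5, 3, 6], r−c [-6, 0, -1, 3, -3, 1, 4, 2], r+c [8, 4, 7, 5, 13, 11, 10, 14] are all distinct, so no two queens attack.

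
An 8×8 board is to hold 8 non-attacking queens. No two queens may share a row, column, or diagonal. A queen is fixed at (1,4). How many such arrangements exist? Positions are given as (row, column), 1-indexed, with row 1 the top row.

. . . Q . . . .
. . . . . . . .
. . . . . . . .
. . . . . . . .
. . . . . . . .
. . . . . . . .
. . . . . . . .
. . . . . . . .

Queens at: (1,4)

Branch on row 2: col 1 → 2; col 2 → 6; col 6 → 3; col 7 → 4; col 8 → 3.
Sum: 2 + 6 + 3 + 4 + 3 = 18.

18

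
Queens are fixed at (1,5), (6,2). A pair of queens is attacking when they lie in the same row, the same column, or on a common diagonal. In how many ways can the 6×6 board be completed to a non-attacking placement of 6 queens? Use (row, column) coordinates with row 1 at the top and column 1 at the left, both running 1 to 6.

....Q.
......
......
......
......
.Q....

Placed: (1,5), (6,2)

1

Branch on row 2: col 1 → 0; col 3 → 1.
Sum: 0 + 1 = 1.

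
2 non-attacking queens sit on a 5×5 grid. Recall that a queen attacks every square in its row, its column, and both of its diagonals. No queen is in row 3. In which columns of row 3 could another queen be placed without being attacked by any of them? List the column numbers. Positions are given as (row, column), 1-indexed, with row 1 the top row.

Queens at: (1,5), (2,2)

(1,5) attacks row 3 at column 5 and diagonals 3.
(2,2) attacks row 3 at column 2 and diagonals 1, 3.
Attacked columns: {1, 2, 3, 5}. Safe: {4}.

columns 4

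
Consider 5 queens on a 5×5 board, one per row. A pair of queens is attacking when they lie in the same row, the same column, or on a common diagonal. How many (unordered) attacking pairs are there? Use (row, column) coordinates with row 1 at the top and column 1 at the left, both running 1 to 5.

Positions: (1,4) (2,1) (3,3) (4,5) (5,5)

Same column: (4,5)–(5,5) (column 5).
Same diagonal: (3,3)–(5,5) (|3−5| = |3−5| = 2).
Total attacking pairs: 2.

2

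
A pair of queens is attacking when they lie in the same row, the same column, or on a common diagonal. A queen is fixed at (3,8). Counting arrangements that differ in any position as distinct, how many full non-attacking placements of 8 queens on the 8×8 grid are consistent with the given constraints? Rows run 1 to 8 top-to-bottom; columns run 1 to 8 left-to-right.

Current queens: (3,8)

16

Branch on row 1: col 1 → 2; col 2 → 1; col 3 → 4; col 4 → 4; col 5 → 4; col 7 → 1.
Sum: 2 + 1 + 4 + 4 + 4 + 1 = 16.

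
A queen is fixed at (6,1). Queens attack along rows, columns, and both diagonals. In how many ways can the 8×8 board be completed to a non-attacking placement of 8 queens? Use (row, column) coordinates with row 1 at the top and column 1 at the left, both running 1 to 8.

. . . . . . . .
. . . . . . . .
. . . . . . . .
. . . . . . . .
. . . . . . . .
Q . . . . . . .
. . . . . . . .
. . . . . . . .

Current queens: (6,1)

16

Branch on row 1: col 2 → 1; col 3 → 4; col 4 → 4; col 5 → 4; col 7 → 3; col 8 → 0.
Sum: 1 + 4 + 4 + 4 + 3 + 0 = 16.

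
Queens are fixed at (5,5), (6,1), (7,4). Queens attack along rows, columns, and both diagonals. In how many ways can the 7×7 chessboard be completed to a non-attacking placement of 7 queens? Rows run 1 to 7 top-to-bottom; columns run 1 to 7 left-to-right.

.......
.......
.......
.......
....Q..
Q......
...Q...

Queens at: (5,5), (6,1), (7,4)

1

Branch on row 1: col 2 → 0; col 3 → 0; col 7 → 1.
Sum: 0 + 0 + 1 = 1.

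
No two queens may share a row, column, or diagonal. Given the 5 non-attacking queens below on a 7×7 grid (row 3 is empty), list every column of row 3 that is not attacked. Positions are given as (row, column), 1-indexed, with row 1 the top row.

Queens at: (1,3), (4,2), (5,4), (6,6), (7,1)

(1,3) attacks row 3 at column 3 and diagonals 1, 5.
(4,2) attacks row 3 at column 2 and diagonals 1, 3.
(5,4) attacks row 3 at column 4 and diagonals 2, 6.
(6,6) attacks row 3 at column 6 and diagonals 3.
(7,1) attacks row 3 at column 1 and diagonals 5.
Attacked columns: {1, 2, 3, 4, 5, 6}. Safe: {7}.

columns 7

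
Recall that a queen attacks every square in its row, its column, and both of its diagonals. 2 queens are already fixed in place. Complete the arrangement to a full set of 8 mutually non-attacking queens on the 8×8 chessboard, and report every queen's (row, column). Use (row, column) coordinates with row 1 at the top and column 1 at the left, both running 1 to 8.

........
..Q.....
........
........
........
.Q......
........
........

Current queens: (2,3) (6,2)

Row 1: attacked by (2,3)→{2,3,4}; (6,2)→{2,7}. Safe: 1, 5, 6, 8. Place at column 5.
Row 3: attacked by (1,5)→{3,5,7}; (2,3)→{2,3,4}; (6,2)→{2,5}. Safe: 1, 6, 8. Place at column 1.
Row 4: attacked by (1,5)→{2,5,8}; (2,3)→{1,3,5}; (3,1)→{1,2}; (6,2)→{2,4}. Safe: 6, 7. Place at column 6.
Row 5: attacked by (1,5)→{1,5}; (2,3)→{3,6}; (3,1)→{1,3}; (4,6)→{5,6,7}; (6,2)→{1,2,3}. Safe: 4, 8. Place at column 8.
Row 7: attacked by (1,5)→{5}; (2,3)→{3,8}; (3,1)→{1,5}; (4,6)→{3,6}; (5,8)→{6,8}; (6,2)→{1,2,3}. Safe: 4, 7. Place at column 4.
Row 8: attacked by (1,5)→{5}; (2,3)→{3}; (3,1)→{1,6}; (4,6)→{2,6}; (5,8)→{5,8}; (6,2)→{2,4}; (7,4)→{3,4,5}. Safe: 7. Place at column 7.
Columns [5, 3, 1, 6, 8, 2, 4, 7], r−c [-4, -1, 2, -2, -3, 4, 3, 1], r+c [6, 5, 4, 10, 13, 8, 11, 15] are all distinct, so no two queens attack.

(1,5) (2,3) (3,1) (4,6) (5,8) (6,2) (7,4) (8,7)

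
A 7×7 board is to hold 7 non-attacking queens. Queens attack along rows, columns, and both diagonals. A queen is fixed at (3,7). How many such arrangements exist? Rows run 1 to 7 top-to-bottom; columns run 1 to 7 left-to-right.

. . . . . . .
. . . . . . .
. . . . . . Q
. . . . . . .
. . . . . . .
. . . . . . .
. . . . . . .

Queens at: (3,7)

Branch on row 1: col 1 → 1; col 2 → 1; col 3 → 1; col 4 → 1; col 6 → 2.
Sum: 1 + 1 + 1 + 1 + 2 = 6.

6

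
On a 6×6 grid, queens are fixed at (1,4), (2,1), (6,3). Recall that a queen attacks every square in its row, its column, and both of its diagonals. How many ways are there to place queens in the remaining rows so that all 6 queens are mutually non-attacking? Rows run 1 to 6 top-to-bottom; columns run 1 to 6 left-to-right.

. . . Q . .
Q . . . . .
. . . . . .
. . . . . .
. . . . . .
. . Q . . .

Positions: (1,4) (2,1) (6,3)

Branch on row 3: col 5 → 1.
Sum: 1 = 1.

1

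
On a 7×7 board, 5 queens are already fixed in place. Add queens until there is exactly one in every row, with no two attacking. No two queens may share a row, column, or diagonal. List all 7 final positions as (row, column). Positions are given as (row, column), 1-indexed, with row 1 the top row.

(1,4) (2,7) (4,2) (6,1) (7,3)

Row 3: attacked by (1,4)→{2,4,6}; (2,7)→{6,7}; (4,2)→{1,2,3}; (6,1)→{1,4}; (7,3)→{3,7}. Safe: 5. Place at column 5.
Row 5: attacked by (1,4)→{4}; (2,7)→{4,7}; (3,5)→{3,5,7}; (4,2)→{1,2,3}; (6,1)→{1,2}; (7,3)→{1,3,5}. Safe: 6. Place at column 6.
Columns [4, 7, 5, 2, 6, 1, 3], r−c [-3, -5, -2, 2, -1, 5, 4], r+c [5, 9, 8, 6, 11, 7, 10] are all distinct, so no two queens attack.

(1,4) (2,7) (3,5) (4,2) (5,6) (6,1) (7,3)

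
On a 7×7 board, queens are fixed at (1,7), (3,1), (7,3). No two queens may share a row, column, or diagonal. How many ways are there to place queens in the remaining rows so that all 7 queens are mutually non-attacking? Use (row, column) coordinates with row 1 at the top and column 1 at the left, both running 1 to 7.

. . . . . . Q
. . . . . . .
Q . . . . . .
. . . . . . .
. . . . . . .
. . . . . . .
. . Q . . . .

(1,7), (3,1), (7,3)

1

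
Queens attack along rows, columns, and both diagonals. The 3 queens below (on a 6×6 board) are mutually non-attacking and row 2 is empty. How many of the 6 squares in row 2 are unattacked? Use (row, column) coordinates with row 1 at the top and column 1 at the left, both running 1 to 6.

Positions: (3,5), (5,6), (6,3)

2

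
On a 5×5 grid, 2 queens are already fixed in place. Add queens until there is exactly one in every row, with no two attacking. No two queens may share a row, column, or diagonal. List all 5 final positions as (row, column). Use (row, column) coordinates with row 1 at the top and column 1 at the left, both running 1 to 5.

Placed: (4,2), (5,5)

(1,3) (2,1) (3,4) (4,2) (5,5)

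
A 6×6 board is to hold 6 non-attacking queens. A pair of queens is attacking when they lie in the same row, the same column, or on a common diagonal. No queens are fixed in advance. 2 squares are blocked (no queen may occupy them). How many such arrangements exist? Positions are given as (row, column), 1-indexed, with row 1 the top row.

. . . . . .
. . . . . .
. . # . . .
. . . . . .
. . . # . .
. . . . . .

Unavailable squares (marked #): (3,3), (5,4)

Branch on row 1: col 1 → 0; col 2 → 1; col 3 → 1; col 4 → 1; col 5 → 0; col 6 → 0.
Sum: 0 + 1 + 1 + 1 + 0 + 0 = 3.

3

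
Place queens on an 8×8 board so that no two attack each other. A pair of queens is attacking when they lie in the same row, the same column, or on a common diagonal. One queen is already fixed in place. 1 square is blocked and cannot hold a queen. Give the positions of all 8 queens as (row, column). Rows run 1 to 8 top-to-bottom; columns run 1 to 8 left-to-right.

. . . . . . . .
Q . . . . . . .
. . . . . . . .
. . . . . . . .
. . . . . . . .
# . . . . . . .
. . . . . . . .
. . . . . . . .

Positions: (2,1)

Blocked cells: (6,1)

(1,4) (2,1) (3,5) (4,8) (5,6) (6,3) (7,7) (8,2)

Row 1: attacked by (2,1)→{1,2}. Safe: 3, 4, 5, 6, 7, 8. Place at column 4.
Row 3: attacked by (1,4)→{2,4,6}; (2,1)→{1,2}. Safe: 3, 5, 7, 8. Place at column 5.
Row 4: attacked by (1,4)→{1,4,7}; (2,1)→{1,3}; (3,5)→{4,5,6}. Safe: 2, 8. Place at column 8.
Row 5: attacked by (1,4)→{4,8}; (2,1)→{1,4}; (3,5)→{3,5,7}; (4,8)→{7,8}. Safe: 2, 6. Place at column 6.
Row 6: attacked by (1,4)→{4}; (2,1)→{1,5}; (3,5)→{2,5,8}; (4,8)→{6,8}; (5,6)→{5,6,7}. Blocked: 1. Safe: 3. Place at column 3.
Row 7: attacked by (1,4)→{4}; (2,1)→{1,6}; (3,5)→{1,5}; (4,8)→{5,8}; (5,6)→{4,6,8}; (6,3)→{2,3,4}. Safe: 7. Place at column 7.
Row 8: attacked by (1,4)→{4}; (2,1)→{1,7}; (3,5)→{5}; (4,8)→{4,8}; (5,6)→{3,6}; (6,3)→{1,3,5}; (7,7)→{6,7,8}. Safe: 2. Place at column 2.
Columns [4, 1, 5, 8, 6, 3, 7, 2], r−c [-3, 1, -2, -4, -1, 3, 0, 6], r+c [5, 3, 8, 12, 11, 9, 14, 10] are all distinct, so no two queens attack.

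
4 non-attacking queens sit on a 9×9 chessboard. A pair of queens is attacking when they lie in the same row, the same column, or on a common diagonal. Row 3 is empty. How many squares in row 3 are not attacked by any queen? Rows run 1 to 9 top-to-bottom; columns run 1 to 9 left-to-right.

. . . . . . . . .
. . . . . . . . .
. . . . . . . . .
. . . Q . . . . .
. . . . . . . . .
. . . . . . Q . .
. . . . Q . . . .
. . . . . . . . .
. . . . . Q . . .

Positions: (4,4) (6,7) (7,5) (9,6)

(4,4) attacks row 3 at column 4 and diagonals 3, 5.
(6,7) attacks row 3 at column 7 and diagonals 4.
(7,5) attacks row 3 at column 5 and diagonals 1, 9.
(9,6) attacks row 3 at column 6.
Attacked columns: {1, 3, 4, 5, 6, 7, 9}. Safe: {2, 8}.

2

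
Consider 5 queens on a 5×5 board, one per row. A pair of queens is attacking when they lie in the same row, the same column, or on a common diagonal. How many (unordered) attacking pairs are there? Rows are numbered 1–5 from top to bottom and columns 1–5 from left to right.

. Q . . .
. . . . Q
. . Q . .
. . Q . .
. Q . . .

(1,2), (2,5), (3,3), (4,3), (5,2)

5

Same column: (1,2)–(5,2) (column 2); (3,3)–(4,3) (column 3).
Same diagonal: (2,5)–(4,3) (|2−4| = |5−3| = 2); (2,5)–(5,2) (|2−5| = |5−2| = 3); (4,3)–(5,2) (|4−5| = |3−2| = 1).
Total attacking pairs: 5.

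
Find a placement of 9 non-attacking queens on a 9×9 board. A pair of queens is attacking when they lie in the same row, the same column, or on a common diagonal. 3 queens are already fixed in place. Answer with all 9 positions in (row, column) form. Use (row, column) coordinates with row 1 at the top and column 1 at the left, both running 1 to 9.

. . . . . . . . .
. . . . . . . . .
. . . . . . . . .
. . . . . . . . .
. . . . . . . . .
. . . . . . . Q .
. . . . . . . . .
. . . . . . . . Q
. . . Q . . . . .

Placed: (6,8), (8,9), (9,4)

(1,7) (2,2) (3,6) (4,3) (5,1) (6,8) (7,5) (8,9) (9,4)

Row 1: attacked by (6,8)→{3,8}; (8,9)→{2,9}; (9,4)→{4}. Safe: 1, 5, 6, 7. Place at column 7.
Row 2: attacked by (1,7)→{6,7,8}; (6,8)→{4,8}; (8,9)→{3,9}; (9,4)→{4}. Safe: 1, 2, 5. Place at column 2.
Row 3: attacked by (1,7)→{5,7,9}; (2,2)→{1,2,3}; (6,8)→{5,8}; (8,9)→{4,9}; (9,4)→{4}. Safe: 6. Place at column 6.
Row 4: attacked by (1,7)→{4,7}; (2,2)→{2,4}; (3,6)→{5,6,7}; (6,8)→{6,8}; (8,9)→{5,9}; (9,4)→{4,9}. Safe: 1, 3. Place at column 3.
Row 5: attacked by (1,7)→{3,7}; (2,2)→{2,5}; (3,6)→{4,6,8}; (4,3)→{2,3,4}; (6,8)→{7,8,9}; (8,9)→{6,9}; (9,4)→{4,8}. Safe: 1. Place at column 1.
Row 7: attacked by (1,7)→{1,7}; (2,2)→{2,7}; (3,6)→{2,6}; (4,3)→{3,6}; (5,1)→{1,3}; (6,8)→{7,8,9}; (8,9)→{8,9}; (9,4)→{2,4,6}. Safe: 5. Place at column 5.
Columns [7, 2, 6, 3, 1, 8, 5, 9, 4], r−c [-6, 0, -3, 1, 4, -2, 2, -1, 5], r+c [8, 4, 9, 7, 6, 14, 12, 17, 13] are all distinct, so no two queens attack.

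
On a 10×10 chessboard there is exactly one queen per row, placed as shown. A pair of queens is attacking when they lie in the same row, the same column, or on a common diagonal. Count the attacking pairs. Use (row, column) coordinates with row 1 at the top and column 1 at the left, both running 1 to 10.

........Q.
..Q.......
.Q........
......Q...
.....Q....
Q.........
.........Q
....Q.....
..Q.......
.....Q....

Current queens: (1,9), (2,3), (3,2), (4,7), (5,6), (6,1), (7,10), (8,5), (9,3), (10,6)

Same column: (2,3)–(9,3) (column 3); (5,6)–(10,6) (column 6).
Same diagonal: (2,3)–(3,2) (|2−3| = |3−2| = 1); (2,3)–(5,6) (|2−5| = |3−6| = 3); (4,7)–(5,6) (|4−5| = |7−6| = 1); (4,7)–(7,10) (|4−7| = |7−10| = 3).
Total attacking pairs: 6.

6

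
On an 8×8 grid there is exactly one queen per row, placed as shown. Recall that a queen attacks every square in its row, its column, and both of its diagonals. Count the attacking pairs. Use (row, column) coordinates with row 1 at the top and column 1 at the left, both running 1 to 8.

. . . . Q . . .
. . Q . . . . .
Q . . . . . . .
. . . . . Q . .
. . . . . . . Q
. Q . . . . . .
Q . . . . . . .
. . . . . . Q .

Same column: (3,1)–(7,1) (column 1).
Same diagonal: (6,2)–(7,1) (|6−7| = |2−1| = 1).
Total attacking pairs: 2.

2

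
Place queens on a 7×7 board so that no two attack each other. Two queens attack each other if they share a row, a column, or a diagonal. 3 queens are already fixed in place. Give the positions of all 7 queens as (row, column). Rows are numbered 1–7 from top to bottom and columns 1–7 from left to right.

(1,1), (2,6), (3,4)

Row 4: attacked by (1,1)→{1,4}; (2,6)→{4,6}; (3,4)→{3,4,5}. Safe: 2, 7. Place at column 2.
Row 5: attacked by (1,1)→{1,5}; (2,6)→{3,6}; (3,4)→{2,4,6}; (4,2)→{1,2,3}. Safe: 7. Place at column 7.
Row 6: attacked by (1,1)→{1,6}; (2,6)→{2,6}; (3,4)→{1,4,7}; (4,2)→{2,4}; (5,7)→{6,7}. Safe: 3, 5. Place at column 5.
Row 7: attacked by (1,1)→{1,7}; (2,6)→{1,6}; (3,4)→{4}; (4,2)→{2,5}; (5,7)→{5,7}; (6,5)→{4,5,6}. Safe: 3. Place at column 3.
Columns [1, 6, 4, 2, 7, 5, 3], r−c [0, -4, -1, 2, -2, 1, 4], r+c [2, 8, 7, 6, 12, 11, 10] are all distinct, so no two queens attack.

(1,1) (2,6) (3,4) (4,2) (5,7) (6,5) (7,3)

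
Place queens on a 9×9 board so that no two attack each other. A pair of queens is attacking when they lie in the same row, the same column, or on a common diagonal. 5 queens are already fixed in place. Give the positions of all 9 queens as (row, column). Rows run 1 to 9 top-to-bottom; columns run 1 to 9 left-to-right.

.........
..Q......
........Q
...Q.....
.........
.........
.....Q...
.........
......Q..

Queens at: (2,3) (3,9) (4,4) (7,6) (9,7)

Row 1: attacked by (2,3)→{2,3,4}; (3,9)→{7,9}; (4,4)→{1,4,7}; (7,6)→{6}; (9,7)→{7}. Safe: 5, 8. Place at column 5.
Row 5: attacked by (1,5)→{1,5,9}; (2,3)→{3,6}; (3,9)→{7,9}; (4,4)→{3,4,5}; (7,6)→{4,6,8}; (9,7)→{3,7}. Safe: 2. Place at column 2.
Row 6: attacked by (1,5)→{5}; (2,3)→{3,7}; (3,9)→{6,9}; (4,4)→{2,4,6}; (5,2)→{1,2,3}; (7,6)→{5,6,7}; (9,7)→{4,7}. Safe: 8. Place at column 8.
Row 8: attacked by (1,5)→{5}; (2,3)→{3,9}; (3,9)→{4,9}; (4,4)→{4,8}; (5,2)→{2,5}; (6,8)→{6,8}; (7,6)→{5,6,7}; (9,7)→{6,7,8}. Safe: 1. Place at column 1.
Columns [5, 3, 9, 4, 2, 8, 6, 1, 7], r−c [-4, -1, -6, 0, 3, -2, 1, 7, 2], r+c [6, 5, 12, 8, 7, 14, 13, 9, 16] are all distinct, so no two queens attack.

(1,5) (2,3) (3,9) (4,4) (5,2) (6,8) (7,6) (8,1) (9,7)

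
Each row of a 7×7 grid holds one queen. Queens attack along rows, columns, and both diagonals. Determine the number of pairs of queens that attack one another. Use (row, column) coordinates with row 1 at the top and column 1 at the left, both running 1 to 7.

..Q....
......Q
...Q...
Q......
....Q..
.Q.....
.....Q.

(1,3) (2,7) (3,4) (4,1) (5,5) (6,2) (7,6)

All columns are distinct and no two queens satisfy |Δrow| = |Δcol|, so no pair attacks.

0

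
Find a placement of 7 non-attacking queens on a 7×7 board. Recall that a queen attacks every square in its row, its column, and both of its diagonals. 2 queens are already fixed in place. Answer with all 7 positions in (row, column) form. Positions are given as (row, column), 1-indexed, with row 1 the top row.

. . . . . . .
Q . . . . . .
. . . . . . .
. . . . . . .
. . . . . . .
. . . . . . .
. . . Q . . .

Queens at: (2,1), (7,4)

(1,6) (2,1) (3,3) (4,5) (5,7) (6,2) (7,4)

Row 1: attacked by (2,1)→{1,2}; (7,4)→{4}. Safe: 3, 5, 6, 7. Place at column 6.
Row 3: attacked by (1,6)→{4,6}; (2,1)→{1,2}; (7,4)→{4}. Safe: 3, 5, 7. Place at column 3.
Row 4: attacked by (1,6)→{3,6}; (2,1)→{1,3}; (3,3)→{2,3,4}; (7,4)→{1,4,7}. Safe: 5. Place at column 5.
Row 5: attacked by (1,6)→{2,6}; (2,1)→{1,4}; (3,3)→{1,3,5}; (4,5)→{4,5,6}; (7,4)→{2,4,6}. Safe: 7. Place at column 7.
Row 6: attacked by (1,6)→{1,6}; (2,1)→{1,5}; (3,3)→{3,6}; (4,5)→{3,5,7}; (5,7)→{6,7}; (7,4)→{3,4,5}. Safe: 2. Place at column 2.
Columns [6, 1, 3, 5, 7, 2, 4], r−c [-5, 1, 0, -1, -2, 4, 3], r+c [7, 3, 6, 9, 12, 8, 11] are all distinct, so no two queens attack.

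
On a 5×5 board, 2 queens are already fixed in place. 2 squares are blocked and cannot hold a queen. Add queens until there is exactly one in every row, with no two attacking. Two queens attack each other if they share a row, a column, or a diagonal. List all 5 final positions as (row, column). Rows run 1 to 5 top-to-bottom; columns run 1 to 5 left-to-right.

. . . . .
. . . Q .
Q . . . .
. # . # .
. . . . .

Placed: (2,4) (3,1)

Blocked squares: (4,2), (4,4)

(1,2) (2,4) (3,1) (4,3) (5,5)

Row 1: attacked by (2,4)→{3,4,5}; (3,1)→{1,3}. Safe: 2. Place at column 2.
Row 4: attacked by (1,2)→{2,5}; (2,4)→{2,4}; (3,1)→{1,2}. Blocked: 2,4. Safe: 3. Place at column 3.
Row 5: attacked by (1,2)→{2}; (2,4)→{1,4}; (3,1)→{1,3}; (4,3)→{2,3,4}. Safe: 5. Place at column 5.
Columns [2, 4, 1, 3, 5], r−c [-1, -2, 2, 1, 0], r+c [3, 6, 4, 7, 10] are all distinct, so no two queens attack.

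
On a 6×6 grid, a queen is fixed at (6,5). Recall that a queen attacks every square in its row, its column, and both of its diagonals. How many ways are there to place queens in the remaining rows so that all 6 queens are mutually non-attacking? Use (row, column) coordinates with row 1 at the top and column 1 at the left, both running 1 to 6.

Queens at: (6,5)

1

Branch on row 1: col 1 → 0; col 2 → 1; col 3 → 0; col 4 → 0; col 6 → 0.
Sum: 0 + 1 + 0 + 0 + 0 = 1.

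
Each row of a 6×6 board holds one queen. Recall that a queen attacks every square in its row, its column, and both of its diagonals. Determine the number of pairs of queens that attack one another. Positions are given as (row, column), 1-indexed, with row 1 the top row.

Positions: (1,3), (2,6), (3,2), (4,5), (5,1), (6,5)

2

Same column: (4,5)–(6,5) (column 5).
Same diagonal: (3,2)–(6,5) (|3−6| = |2−5| = 3).
Total attacking pairs: 2.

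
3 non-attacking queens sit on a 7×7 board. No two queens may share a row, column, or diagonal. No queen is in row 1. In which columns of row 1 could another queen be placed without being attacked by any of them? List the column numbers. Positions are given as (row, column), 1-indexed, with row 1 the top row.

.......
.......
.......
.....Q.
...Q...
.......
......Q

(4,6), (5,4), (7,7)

columns 2, 5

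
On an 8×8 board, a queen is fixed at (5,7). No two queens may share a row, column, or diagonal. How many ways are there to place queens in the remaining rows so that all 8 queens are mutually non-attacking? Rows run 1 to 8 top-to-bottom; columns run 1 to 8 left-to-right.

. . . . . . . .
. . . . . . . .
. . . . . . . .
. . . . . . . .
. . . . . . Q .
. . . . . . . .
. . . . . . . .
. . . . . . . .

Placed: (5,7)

8

Branch on row 1: col 1 → 1; col 2 → 0; col 4 → 3; col 5 → 3; col 6 → 0; col 8 → 1.
Sum: 1 + 0 + 3 + 3 + 0 + 1 = 8.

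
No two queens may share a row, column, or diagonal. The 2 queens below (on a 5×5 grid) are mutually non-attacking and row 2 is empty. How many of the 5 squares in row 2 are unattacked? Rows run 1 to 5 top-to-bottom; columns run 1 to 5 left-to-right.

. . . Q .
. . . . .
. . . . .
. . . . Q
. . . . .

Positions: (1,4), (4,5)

2

(1,4) attacks row 2 at column 4 and diagonals 3, 5.
(4,5) attacks row 2 at column 5 and diagonals 3.
Attacked columns: {3, 4, 5}. Safe: {1, 2}.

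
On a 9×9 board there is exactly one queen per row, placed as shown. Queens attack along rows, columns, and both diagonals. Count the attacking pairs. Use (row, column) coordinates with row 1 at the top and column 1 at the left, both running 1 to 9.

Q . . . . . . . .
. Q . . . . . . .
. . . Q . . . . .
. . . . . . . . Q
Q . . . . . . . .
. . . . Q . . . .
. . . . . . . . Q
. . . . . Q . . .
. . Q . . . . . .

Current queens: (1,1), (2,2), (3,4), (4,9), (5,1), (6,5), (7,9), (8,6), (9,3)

Same column: (1,1)–(5,1) (column 1); (4,9)–(7,9) (column 9).
Same diagonal: (1,1)–(2,2) (|1−2| = |1−2| = 1).
Total attacking pairs: 3.

3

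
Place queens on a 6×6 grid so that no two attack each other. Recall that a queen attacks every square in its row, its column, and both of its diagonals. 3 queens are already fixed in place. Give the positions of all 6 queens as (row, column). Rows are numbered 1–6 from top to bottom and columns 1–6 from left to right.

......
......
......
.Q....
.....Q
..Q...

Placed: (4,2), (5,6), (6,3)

Row 1: attacked by (4,2)→{2,5}; (5,6)→{2,6}; (6,3)→{3}. Safe: 1, 4. Place at column 4.
Row 2: attacked by (1,4)→{3,4,5}; (4,2)→{2,4}; (5,6)→{3,6}; (6,3)→{3}. Safe: 1. Place at column 1.
Row 3: attacked by (1,4)→{2,4,6}; (2,1)→{1,2}; (4,2)→{1,2,3}; (5,6)→{4,6}; (6,3)→{3,6}. Safe: 5. Place at column 5.
Columns [4, 1, 5, 2, 6, 3], r−c [-3, 1, -2, 2, -1, 3], r+c [5, 3, 8, 6, 11, 9] are all distinct, so no two queens attack.

(1,4) (2,1) (3,5) (4,2) (5,6) (6,3)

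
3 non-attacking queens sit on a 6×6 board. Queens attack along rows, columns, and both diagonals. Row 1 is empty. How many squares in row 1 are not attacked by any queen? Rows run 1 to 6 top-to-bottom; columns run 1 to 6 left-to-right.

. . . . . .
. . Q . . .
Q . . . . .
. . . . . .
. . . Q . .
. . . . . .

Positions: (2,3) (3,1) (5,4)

2

(2,3) attacks row 1 at column 3 and diagonals 2, 4.
(3,1) attacks row 1 at column 1 and diagonals 3.
(5,4) attacks row 1 at column 4.
Attacked columns: {1, 2, 3, 4}. Safe: {5, 6}.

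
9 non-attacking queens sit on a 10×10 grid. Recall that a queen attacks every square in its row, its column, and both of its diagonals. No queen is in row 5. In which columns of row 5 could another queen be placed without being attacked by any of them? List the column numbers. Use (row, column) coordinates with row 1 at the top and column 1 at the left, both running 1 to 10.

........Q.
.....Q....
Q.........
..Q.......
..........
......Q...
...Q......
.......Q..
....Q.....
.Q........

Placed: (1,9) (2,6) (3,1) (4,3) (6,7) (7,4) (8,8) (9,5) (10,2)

(1,9) attacks row 5 at column 9 and diagonals 5.
(2,6) attacks row 5 at column 6 and diagonals 3, 9.
(3,1) attacks row 5 at column 1 and diagonals 3.
(4,3) attacks row 5 at column 3 and diagonals 2, 4.
(6,7) attacks row 5 at column 7 and diagonals 6, 8.
(7,4) attacks row 5 at column 4 and diagonals 2, 6.
(8,8) attacks row 5 at column 8 and diagonals 5.
(9,5) attacks row 5 at column 5 and diagonals 1, 9.
(10,2) attacks row 5 at column 2 and diagonals 7.
Attacked columns: {1, 2, 3, 4, 5, 6, 7, 8, 9}. Safe: {10}.

columns 10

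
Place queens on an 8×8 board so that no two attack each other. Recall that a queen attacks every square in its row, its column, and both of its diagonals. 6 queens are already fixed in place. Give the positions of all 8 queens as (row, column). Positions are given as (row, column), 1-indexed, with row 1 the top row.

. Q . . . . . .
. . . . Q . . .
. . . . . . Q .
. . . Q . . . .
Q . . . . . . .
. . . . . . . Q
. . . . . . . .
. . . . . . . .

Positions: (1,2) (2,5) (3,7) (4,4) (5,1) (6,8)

(1,2) (2,5) (3,7) (4,4) (5,1) (6,8) (7,6) (8,3)

Row 7: attacked by (1,2)→{2,8}; (2,5)→{5}; (3,7)→{3,7}; (4,4)→{1,4,7}; (5,1)→{1,3}; (6,8)→{7,8}. Safe: 6. Place at column 6.
Row 8: attacked by (1,2)→{2}; (2,5)→{5}; (3,7)→{2,7}; (4,4)→{4,8}; (5,1)→{1,4}; (6,8)→{6,8}; (7,6)→{5,6,7}. Safe: 3. Place at column 3.
Columns [2, 5, 7, 4, 1, 8, 6, 3], r−c [-1, -3, -4, 0, 4, -2, 1, 5], r+c [3, 7, 10, 8, 6, 14, 13, 11] are all distinct, so no two queens attack.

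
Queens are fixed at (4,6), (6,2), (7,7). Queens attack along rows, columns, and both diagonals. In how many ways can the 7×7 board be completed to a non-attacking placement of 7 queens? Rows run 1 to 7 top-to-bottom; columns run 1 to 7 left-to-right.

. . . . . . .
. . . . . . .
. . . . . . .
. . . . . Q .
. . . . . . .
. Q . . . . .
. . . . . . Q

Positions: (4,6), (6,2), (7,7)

Branch on row 1: col 4 → 0; col 5 → 1.
Sum: 0 + 1 = 1.

1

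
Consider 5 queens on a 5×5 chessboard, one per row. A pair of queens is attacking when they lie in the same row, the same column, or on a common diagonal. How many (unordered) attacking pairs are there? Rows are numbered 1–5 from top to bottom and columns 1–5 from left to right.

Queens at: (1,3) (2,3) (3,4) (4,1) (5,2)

5

Same column: (1,3)–(2,3) (column 3).
Same diagonal: (2,3)–(3,4) (|2−3| = |3−4| = 1); (2,3)–(4,1) (|2−4| = |3−1| = 2); (3,4)–(5,2) (|3−5| = |4−2| = 2); (4,1)–(5,2) (|4−5| = |1−2| = 1).
Total attacking pairs: 5.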